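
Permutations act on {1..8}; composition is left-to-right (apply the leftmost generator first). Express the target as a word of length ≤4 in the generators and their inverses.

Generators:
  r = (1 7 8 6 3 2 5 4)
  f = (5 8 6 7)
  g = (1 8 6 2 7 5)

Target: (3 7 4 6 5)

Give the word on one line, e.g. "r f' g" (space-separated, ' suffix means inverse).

r' g' r f

  after r': (1 4 5 2 3 6 8 7)
  after g': (1 4 7 5 6)(2 3 8)
  after r: (3 6 7 4 8 5)
  after f: (3 7 4 6 5)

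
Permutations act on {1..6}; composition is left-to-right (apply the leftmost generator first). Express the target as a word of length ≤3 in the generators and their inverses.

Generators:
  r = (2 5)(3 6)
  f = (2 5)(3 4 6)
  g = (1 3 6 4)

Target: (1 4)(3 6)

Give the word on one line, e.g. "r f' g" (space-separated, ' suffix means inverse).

  after r: (2 5)(3 6)
  after g: (1 3 4)(2 5)
  after f: (1 4)(3 6)

r g f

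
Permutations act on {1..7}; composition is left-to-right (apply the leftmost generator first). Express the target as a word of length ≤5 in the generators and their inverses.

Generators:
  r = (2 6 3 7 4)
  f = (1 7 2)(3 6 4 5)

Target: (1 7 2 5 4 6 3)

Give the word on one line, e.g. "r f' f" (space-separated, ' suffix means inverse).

  after r: (2 6 3 7 4)
  after f: (1 7 5 3 2 4)
  after f: (1 2 5 6 4 7 3)
  after r': (1 4 3)(2 5)(6 7)
  after r': (1 7 2 5 4 6 3)

r f f r' r'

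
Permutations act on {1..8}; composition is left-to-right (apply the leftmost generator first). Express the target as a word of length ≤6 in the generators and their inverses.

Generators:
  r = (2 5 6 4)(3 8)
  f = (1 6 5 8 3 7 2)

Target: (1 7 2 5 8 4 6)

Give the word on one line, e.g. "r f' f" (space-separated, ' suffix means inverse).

  after r: (2 5 6 4)(3 8)
  after f: (1 6 4)(2 8 7)
  after f: (1 5 8 2 3 7)(4 6)
  after r': (1 2 8 4 5 3 7)
  after f': (1 7 2 5 8 4 6)

r f f r' f'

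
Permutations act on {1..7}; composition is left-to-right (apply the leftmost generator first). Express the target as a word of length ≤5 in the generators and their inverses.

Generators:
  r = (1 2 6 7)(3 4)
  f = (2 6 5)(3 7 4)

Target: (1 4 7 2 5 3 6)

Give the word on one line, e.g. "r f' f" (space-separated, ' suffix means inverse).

f r' f r' f'

  after f: (2 6 5)(3 7 4)
  after r': (1 7 3 6 5)
  after f: (1 4 3 5)(2 6)
  after r': (1 3 5 7 6)
  after f': (1 4 7 2 5 3 6)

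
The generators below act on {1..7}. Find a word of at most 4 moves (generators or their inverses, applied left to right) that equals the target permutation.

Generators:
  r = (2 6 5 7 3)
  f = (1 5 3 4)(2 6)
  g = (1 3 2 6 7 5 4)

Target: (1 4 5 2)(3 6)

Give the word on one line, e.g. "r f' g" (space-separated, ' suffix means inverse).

  after r': (2 3 7 5 6)
  after g': (1 4 5 2)(3 6)

r' g'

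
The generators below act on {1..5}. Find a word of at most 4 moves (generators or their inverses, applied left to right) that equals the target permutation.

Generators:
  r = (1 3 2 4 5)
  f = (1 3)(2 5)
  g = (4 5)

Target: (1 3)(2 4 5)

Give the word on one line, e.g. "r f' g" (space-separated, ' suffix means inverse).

  after r': (1 5 4 2 3)
  after f: (1 2)(4 5)
  after r': (1 3)(2 5)
  after g': (1 3)(2 4 5)

r' f r' g'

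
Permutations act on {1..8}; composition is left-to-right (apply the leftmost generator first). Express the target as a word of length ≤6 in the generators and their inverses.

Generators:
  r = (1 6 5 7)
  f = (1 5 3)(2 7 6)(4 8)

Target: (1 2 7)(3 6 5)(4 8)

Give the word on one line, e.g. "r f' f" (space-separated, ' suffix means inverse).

f' r' f r' f'

  after f': (1 3 5)(2 6 7)(4 8)
  after r': (1 3 6 5 7 2)(4 8)
  after f: (2 5 6 3)
  after r': (1 7 5)(2 6 3)
  after f': (1 2 7)(3 6 5)(4 8)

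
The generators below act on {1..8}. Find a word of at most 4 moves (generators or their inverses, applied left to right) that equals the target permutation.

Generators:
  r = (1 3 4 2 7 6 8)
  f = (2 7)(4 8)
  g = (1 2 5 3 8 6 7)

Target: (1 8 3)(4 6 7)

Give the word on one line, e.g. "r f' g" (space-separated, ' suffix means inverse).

  after f': (2 7)(4 8)
  after r': (1 8 3)(4 6 7)

f' r'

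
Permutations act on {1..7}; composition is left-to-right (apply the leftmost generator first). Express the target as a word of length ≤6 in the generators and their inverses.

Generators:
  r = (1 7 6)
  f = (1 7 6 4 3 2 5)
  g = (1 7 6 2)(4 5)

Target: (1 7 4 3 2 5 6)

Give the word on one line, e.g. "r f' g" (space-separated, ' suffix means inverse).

g r' g f r'

  after g: (1 7 6 2)(4 5)
  after r': (2 6)(4 5)
  after g: (1 7 6)
  after f: (1 6 7 4 3 2 5)
  after r': (1 7 4 3 2 5 6)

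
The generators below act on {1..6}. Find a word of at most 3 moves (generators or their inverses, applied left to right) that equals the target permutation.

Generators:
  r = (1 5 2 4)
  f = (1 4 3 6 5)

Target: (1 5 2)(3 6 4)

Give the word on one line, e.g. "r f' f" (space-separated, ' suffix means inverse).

f r r

  after f: (1 4 3 6 5)
  after r: (2 4 3 6)
  after r: (1 5 2)(3 6 4)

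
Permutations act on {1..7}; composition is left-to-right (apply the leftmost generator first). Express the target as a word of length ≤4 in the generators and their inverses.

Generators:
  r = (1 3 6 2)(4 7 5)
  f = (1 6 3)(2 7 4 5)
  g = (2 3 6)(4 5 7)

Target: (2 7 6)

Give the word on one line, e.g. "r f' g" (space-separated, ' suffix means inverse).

f' r'

  after f': (1 3 6)(2 5 4 7)
  after r': (2 7 6)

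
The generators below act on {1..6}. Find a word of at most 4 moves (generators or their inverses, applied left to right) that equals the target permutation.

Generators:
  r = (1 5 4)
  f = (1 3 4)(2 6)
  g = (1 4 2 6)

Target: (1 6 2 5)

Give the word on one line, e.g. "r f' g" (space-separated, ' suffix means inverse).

  after g': (1 6 2 4)
  after r: (1 6 2)(4 5)
  after r: (1 6 2 5)

g' r r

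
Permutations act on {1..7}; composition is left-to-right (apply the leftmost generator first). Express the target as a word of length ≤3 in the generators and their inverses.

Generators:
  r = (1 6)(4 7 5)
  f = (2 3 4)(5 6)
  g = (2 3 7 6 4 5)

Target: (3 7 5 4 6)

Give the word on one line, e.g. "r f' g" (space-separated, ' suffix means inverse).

  after g: (2 3 7 6 4 5)
  after f': (3 7 5 4 6)

g f'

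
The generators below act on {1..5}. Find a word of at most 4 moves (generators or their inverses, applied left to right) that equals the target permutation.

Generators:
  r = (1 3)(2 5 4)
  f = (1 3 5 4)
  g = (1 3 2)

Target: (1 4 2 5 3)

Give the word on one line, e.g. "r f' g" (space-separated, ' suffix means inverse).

  after g: (1 3 2)
  after f': (2 4 5 3)
  after g': (1 2 4 5)
  after r': (1 4 2 5 3)

g f' g' r'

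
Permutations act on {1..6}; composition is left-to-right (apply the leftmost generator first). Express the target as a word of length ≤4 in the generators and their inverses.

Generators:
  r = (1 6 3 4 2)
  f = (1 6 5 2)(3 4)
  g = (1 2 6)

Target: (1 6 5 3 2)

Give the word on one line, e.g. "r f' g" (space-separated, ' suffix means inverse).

f g r

  after f: (1 6 5 2)(3 4)
  after g: (3 4)(5 6)
  after r: (1 6 5 3 2)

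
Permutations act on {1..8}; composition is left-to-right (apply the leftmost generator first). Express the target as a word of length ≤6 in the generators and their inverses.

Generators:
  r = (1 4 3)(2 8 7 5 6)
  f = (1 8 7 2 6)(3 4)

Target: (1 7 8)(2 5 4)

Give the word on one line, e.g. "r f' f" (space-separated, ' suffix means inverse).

  after f': (1 6 2 7 8)(3 4)
  after r': (1 5 7 2 8 3)
  after r': (1 7 6 5 8 4)
  after f': (1 8 3 4 6 5)(2 7)
  after r: (1 7 8)(2 5 4)

f' r' r' f' r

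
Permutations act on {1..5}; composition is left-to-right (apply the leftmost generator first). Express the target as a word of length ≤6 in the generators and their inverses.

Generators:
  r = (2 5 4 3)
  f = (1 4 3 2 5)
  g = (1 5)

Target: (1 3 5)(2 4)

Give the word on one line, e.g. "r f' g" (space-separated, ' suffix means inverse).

g' r g' f

  after g': (1 5)
  after r: (1 4 3 2 5)
  after g': (1 4 3 2)
  after f: (1 3 5)(2 4)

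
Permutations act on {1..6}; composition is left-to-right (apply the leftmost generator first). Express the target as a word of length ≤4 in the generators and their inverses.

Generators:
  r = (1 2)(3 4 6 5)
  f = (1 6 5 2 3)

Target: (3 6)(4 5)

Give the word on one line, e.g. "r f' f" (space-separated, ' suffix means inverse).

r' r'

  after r': (1 2)(3 5 6 4)
  after r': (3 6)(4 5)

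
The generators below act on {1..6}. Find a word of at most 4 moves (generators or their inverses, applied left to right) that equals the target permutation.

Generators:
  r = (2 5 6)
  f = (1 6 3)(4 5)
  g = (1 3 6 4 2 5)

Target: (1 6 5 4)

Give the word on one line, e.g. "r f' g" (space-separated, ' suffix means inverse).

  after g': (1 5 2 4 6 3)
  after f: (1 4 3 6)(2 5)
  after g': (1 6 5 4)

g' f g'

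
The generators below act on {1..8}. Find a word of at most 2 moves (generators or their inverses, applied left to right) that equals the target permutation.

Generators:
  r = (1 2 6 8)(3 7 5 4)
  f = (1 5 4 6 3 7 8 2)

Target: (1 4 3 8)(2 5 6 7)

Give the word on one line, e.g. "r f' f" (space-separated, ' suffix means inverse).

f f

  after f: (1 5 4 6 3 7 8 2)
  after f: (1 4 3 8)(2 5 6 7)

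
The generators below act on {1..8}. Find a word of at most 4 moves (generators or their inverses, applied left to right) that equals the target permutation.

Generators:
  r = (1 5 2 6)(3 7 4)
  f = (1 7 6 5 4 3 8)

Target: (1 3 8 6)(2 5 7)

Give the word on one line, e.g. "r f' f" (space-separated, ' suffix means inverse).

  after f: (1 7 6 5 4 3 8)
  after r': (1 3 8 6)(2 5 7)

f r'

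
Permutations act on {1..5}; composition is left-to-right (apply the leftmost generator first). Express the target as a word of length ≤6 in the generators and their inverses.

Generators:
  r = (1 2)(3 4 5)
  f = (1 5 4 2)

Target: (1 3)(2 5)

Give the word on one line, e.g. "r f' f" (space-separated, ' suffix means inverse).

f r f f

  after f: (1 5 4 2)
  after r: (1 3 4)
  after f: (1 3 2)(4 5)
  after f: (1 3)(2 5)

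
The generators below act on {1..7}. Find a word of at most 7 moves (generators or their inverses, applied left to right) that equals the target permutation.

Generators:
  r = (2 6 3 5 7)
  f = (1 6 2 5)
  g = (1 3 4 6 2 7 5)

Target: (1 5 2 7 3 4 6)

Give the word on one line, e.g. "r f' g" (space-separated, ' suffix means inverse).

  after r: (2 6 3 5 7)
  after f': (1 5 7 6 3 2)
  after g': (1 7 4 3 6)(2 5)
  after g': (1 2 7 3 4)(5 6)
  after f: (1 5 2 7 3 4 6)

r f' g' g' f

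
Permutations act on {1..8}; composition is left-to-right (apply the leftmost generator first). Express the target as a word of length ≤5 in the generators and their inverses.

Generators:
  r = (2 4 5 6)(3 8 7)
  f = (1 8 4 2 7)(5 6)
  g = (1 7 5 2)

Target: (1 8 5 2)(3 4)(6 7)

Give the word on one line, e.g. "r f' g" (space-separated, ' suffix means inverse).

  after f': (1 7 2 4 8)(5 6)
  after f': (1 2 8 7 4)
  after g: (2 8 5)(4 7)
  after r: (2 7 5 4 3 8 6)
  after f: (1 8 5 2)(3 4)(6 7)

f' f' g r f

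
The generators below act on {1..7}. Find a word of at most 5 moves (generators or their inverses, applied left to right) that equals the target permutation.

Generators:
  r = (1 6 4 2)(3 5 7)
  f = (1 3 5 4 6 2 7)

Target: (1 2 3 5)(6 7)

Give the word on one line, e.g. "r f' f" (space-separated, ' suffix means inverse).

  after r: (1 6 4 2)(3 5 7)
  after f': (1 4 6 5 2 7)
  after r: (1 2 3 5)(6 7)

r f' r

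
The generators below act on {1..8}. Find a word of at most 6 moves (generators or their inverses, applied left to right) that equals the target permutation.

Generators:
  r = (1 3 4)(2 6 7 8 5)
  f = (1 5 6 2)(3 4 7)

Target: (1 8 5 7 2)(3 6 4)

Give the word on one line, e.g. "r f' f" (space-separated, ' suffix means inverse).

  after f': (1 2 6 5)(3 7 4)
  after r': (1 5 4)(3 6 8 7)
  after r': (1 8 6 7)(2 5 3)
  after f': (1 8 5 7 2)(3 6 4)

f' r' r' f'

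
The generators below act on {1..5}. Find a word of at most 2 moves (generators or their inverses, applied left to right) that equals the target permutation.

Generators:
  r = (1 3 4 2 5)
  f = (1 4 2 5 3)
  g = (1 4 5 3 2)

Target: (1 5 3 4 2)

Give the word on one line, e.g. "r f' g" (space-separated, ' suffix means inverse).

f' g'

  after f': (1 3 5 2 4)
  after g': (1 5 3 4 2)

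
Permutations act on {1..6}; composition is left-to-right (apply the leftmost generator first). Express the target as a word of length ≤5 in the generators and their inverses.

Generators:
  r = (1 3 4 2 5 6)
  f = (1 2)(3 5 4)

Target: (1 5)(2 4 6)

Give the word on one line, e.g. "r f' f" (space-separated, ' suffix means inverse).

  after f: (1 2)(3 5 4)
  after r': (1 4)(2 6 5 3)
  after r': (1 3 4 6 2 5)
  after f': (1 4 6)(2 3 5)
  after f': (1 5)(2 4 6)

f r' r' f' f'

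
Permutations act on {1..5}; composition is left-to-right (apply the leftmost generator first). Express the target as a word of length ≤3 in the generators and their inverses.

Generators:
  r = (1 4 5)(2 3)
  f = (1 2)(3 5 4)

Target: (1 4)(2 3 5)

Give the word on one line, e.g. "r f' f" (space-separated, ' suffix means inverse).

f f r

  after f: (1 2)(3 5 4)
  after f: (3 4 5)
  after r: (1 4)(2 3 5)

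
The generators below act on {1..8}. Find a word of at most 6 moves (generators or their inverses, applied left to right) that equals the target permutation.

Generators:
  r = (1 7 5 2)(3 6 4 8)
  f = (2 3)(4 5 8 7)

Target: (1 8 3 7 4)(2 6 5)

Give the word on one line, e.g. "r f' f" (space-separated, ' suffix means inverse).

  after f': (2 3)(4 7 8 5)
  after f': (4 8)(5 7)
  after r': (1 2 5)(3 8 6)
  after f': (1 3 5)(2 4 7 8 6)
  after r': (1 8 3 7 4)(2 6 5)

f' f' r' f' r'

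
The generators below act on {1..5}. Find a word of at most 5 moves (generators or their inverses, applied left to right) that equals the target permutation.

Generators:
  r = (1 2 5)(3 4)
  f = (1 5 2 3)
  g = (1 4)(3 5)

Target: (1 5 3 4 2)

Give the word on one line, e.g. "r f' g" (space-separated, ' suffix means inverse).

  after f: (1 5 2 3)
  after g: (1 3 4)(2 5)
  after f: (3 4 5)
  after r: (1 2 5 4)
  after r: (1 5 3 4 2)

f g f r r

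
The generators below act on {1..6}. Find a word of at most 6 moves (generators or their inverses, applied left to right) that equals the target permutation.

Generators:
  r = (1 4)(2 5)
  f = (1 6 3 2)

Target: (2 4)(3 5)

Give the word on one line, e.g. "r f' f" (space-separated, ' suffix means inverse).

  after f': (1 2 3 6)
  after f': (1 3)(2 6)
  after f': (1 6 3 2)
  after r': (1 6 3 5 2 4)
  after f': (2 4)(3 5)

f' f' f' r' f'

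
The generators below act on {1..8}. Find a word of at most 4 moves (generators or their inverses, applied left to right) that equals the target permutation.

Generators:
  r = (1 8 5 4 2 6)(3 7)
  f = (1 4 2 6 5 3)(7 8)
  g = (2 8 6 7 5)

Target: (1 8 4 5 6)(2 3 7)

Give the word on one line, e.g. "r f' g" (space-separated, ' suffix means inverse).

  after f': (1 3 5 6 2 4)(7 8)
  after f': (1 5 2)(3 6 4)
  after g': (1 7 6 4 3 8 2)
  after f': (1 8 4 5 6)(2 3 7)

f' f' g' f'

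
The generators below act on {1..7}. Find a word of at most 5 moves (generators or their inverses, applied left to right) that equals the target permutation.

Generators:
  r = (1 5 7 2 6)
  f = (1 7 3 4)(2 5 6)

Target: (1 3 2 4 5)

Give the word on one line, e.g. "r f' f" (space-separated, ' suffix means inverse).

  after f': (1 4 3 7)(2 6 5)
  after r: (1 4 3 2)(5 6 7)
  after f': (1 3 6)(2 4 7)
  after r': (1 3 2 4 5)

f' r f' r'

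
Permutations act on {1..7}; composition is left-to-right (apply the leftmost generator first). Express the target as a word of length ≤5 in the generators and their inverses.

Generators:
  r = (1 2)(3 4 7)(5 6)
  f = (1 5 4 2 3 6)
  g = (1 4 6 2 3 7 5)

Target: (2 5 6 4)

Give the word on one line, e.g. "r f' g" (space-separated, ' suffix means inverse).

g f r

  after g: (1 4 6 2 3 7 5)
  after f: (1 2 6 3 7 4)
  after r: (2 5 6 4)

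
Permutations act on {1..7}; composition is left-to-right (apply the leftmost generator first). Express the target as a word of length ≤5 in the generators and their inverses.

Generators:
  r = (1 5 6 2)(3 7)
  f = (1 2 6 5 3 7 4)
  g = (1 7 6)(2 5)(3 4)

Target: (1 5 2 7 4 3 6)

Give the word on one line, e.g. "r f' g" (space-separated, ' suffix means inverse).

  after f': (1 4 7 3 5 6 2)
  after f': (1 7 5 2 4 3 6)
  after r': (1 3 5 6 2 4 7)
  after f': (1 5 2 7 4 3 6)

f' f' r' f'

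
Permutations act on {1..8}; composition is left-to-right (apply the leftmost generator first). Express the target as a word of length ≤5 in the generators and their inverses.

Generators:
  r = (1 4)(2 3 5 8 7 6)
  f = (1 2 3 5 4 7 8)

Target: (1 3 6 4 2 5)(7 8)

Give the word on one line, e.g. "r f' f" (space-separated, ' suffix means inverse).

f' r' f'

  after f': (1 8 7 4 5 3 2)
  after r': (1 5 2 4 3 6 7)
  after f': (1 3 6 4 2 5)(7 8)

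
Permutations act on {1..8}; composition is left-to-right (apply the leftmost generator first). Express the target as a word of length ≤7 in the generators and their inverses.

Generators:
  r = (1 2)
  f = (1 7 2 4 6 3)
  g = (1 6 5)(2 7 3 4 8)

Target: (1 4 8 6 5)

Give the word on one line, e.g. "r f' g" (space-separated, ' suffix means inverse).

  after r': (1 2)
  after g: (1 7 3 4 8 2 6 5)
  after f: (1 2 3 6 5 7)(4 8)
  after f: (1 4 8 6 5 2)
  after r': (1 4 8 6 5)

r' g f f r'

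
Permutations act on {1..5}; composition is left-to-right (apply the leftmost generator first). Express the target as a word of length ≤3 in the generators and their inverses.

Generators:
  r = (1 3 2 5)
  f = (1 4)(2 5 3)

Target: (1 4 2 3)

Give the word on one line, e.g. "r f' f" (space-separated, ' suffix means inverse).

f r' r'

  after f: (1 4)(2 5 3)
  after r': (1 4 5)
  after r': (1 4 2 3)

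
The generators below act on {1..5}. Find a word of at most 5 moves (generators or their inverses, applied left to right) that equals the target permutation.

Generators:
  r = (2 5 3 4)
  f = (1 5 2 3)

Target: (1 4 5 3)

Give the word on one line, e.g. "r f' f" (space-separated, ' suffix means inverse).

r r f' f' r'

  after r: (2 5 3 4)
  after r: (2 3)(4 5)
  after f': (1 3 5 4)
  after f': (1 2 5 4 3)
  after r': (1 4 5 3)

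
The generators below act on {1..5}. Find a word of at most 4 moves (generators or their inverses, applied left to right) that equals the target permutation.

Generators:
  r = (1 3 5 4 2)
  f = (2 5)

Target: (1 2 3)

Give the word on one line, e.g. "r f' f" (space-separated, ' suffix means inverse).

r f r f'

  after r: (1 3 5 4 2)
  after f: (1 3 2)(4 5)
  after r: (1 5 2 3)
  after f': (1 2 3)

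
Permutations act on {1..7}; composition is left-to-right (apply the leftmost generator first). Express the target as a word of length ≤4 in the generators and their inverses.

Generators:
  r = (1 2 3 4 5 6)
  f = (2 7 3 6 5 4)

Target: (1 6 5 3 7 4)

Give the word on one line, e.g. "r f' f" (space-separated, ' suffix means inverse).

  after r': (1 6 5 4 3 2)
  after f: (1 5 2)(3 7)(4 6)
  after r: (1 6 5 3 7 4)

r' f r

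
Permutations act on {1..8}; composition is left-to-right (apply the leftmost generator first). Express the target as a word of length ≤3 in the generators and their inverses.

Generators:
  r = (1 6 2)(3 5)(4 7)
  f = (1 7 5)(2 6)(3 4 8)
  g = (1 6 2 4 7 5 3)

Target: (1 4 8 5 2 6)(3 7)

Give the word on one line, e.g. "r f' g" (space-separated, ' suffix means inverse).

  after f': (1 5 7)(2 6)(3 8 4)
  after f': (1 7 5)(3 4 8)
  after r': (1 4 8 5 2 6)(3 7)

f' f' r'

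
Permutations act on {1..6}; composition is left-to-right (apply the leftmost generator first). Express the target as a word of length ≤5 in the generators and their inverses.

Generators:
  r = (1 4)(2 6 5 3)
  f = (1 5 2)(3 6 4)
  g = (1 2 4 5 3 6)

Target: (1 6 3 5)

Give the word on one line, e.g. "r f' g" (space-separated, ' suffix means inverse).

g f' r'

  after g: (1 2 4 5 3 6)
  after f': (1 5 4)(2 6)
  after r': (1 6 3 5)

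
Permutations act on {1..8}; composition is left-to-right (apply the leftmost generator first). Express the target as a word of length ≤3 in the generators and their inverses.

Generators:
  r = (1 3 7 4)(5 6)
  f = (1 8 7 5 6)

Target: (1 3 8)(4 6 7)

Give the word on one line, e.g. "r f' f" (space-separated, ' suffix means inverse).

  after r: (1 3 7 4)(5 6)
  after f': (1 3 8)(4 6 7)

r f'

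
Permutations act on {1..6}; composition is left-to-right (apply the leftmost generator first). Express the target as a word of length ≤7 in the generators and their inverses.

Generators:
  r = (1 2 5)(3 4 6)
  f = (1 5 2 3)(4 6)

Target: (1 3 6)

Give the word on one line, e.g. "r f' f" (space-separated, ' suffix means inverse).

r' r' f' f' f'

  after r': (1 5 2)(3 6 4)
  after r': (1 2 5)(3 4 6)
  after f': (1 5 3 6 2)
  after f': (2 3 4 6 5)
  after f': (1 3 6)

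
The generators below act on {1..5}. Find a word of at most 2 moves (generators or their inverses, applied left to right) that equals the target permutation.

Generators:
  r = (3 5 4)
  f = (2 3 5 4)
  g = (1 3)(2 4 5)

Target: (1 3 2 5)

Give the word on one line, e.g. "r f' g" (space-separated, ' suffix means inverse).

r' g'

  after r': (3 4 5)
  after g': (1 3 2 5)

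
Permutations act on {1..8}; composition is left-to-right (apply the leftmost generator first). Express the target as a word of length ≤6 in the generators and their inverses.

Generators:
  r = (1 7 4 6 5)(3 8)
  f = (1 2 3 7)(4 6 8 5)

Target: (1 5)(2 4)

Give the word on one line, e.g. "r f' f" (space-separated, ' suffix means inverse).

r' f r f' f'

  after r': (1 5 6 4 7)(3 8)
  after f: (1 4)(2 3 5 8 7)
  after r: (1 6 5 3)(2 8 4 7)
  after f': (1 4 3 7)(2 6 8 5)
  after f': (1 5)(2 4)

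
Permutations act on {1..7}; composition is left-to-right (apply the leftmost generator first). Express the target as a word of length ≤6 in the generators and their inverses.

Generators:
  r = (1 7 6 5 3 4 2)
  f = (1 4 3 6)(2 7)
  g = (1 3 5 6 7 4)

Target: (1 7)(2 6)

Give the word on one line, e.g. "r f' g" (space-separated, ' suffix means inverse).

f' g' r f g

  after f': (1 6 3 4)(2 7)
  after g': (1 5 3 7 2 6)
  after r: (1 3 6 7)(2 5 4)
  after f: (1 6 2 5 3)(4 7)
  after g: (1 7)(2 6)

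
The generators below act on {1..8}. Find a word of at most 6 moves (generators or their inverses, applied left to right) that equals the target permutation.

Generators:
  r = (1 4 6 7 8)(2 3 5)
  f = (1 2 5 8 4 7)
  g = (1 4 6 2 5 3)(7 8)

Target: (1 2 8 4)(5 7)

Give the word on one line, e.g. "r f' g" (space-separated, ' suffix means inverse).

  after r: (1 4 6 7 8)(2 3 5)
  after f': (1 8 7 5)(2 3)(4 6)
  after r: (2 5 4 7)
  after f: (1 2 8 4)(5 7)

r f' r f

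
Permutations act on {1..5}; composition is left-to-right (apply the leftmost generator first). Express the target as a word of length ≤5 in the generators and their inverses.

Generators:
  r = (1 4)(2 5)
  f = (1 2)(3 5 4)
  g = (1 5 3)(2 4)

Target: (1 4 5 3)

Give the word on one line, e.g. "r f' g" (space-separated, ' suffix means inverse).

r' f' g f'

  after r': (1 4)(2 5)
  after f': (1 5)(2 3 4)
  after g: (1 3 2)
  after f': (1 4 5 3)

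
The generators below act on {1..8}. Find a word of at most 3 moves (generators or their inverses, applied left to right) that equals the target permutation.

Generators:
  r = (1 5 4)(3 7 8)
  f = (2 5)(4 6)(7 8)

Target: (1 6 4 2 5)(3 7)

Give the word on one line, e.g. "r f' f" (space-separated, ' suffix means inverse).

  after r: (1 5 4)(3 7 8)
  after r: (1 4 5)(3 8 7)
  after f': (1 6 4 2 5)(3 7)

r r f'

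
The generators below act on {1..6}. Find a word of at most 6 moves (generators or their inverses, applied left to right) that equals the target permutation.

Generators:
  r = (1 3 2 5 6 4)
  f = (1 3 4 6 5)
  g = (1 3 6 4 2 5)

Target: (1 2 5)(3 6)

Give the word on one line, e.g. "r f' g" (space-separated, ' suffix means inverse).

f' g r' f' r

  after f': (1 5 6 4 3)
  after g: (2 5 4 6)
  after r': (1 4 5 6 3)
  after f': (1 3 5 4 6)
  after r: (1 2 5)(3 6)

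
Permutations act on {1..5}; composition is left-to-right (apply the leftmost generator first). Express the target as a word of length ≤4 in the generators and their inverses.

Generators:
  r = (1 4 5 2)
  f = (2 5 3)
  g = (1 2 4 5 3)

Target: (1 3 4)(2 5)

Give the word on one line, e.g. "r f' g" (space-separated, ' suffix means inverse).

  after f': (2 3 5)
  after r': (1 2 3 4)
  after f': (1 3 4)(2 5)

f' r' f'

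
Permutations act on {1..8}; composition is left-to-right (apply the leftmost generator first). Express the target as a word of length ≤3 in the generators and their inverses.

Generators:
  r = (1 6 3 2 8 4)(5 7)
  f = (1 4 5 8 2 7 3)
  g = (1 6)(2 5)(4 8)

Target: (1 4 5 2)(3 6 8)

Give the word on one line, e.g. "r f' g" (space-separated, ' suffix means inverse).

  after r': (1 4 8 2 3 6)(5 7)
  after r': (1 8 3)(2 6 4)
  after g': (1 4 5 2)(3 6 8)

r' r' g'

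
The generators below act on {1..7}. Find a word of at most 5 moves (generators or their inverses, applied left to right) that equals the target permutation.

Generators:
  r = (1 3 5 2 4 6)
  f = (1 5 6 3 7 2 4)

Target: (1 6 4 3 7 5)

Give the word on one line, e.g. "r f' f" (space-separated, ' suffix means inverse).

r' f r f' r'

  after r': (1 6 4 2 5 3)
  after f: (1 3 5 7 2 6)
  after r: (1 5 7 4 6 3 2)
  after f': (2 4 5 3 7)
  after r': (1 6 4 3 7 5)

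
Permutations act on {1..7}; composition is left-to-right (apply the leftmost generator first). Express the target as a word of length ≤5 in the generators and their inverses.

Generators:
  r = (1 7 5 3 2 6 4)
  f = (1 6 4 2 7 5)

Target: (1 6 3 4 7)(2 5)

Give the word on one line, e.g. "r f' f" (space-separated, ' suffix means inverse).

  after f': (1 5 7 2 4 6)
  after r': (1 7 3 5)(2 6 4)
  after r': (3 7 5 4)
  after r': (1 4 5 6 2 3)
  after r': (1 6 3 4 7)(2 5)

f' r' r' r' r'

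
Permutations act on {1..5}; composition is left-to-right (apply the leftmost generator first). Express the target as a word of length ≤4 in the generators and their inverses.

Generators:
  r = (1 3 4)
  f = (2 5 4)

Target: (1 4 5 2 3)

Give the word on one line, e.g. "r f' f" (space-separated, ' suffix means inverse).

  after f': (2 4 5)
  after r: (1 3 4 5 2)
  after r: (1 4 5 2 3)

f' r r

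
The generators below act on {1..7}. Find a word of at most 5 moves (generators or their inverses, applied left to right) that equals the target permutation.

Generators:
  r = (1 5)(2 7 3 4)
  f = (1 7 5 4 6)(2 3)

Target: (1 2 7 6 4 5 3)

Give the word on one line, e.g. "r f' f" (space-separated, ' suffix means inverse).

  after r: (1 5)(2 7 3 4)
  after f: (1 4 3 6)(2 5 7)
  after r': (1 3 6 5 2)(4 7)
  after f: (1 2 7 6 4 5 3)

r f r' f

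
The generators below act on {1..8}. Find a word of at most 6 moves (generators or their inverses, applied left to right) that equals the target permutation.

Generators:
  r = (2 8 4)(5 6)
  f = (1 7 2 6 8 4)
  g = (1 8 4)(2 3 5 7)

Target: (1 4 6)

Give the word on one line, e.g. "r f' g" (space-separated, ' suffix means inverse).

  after f': (1 4 8 6 2 7)
  after r: (1 2 7)(5 6 8)
  after r: (1 8 6 4 2 7)
  after f: (1 4 6)

f' r r f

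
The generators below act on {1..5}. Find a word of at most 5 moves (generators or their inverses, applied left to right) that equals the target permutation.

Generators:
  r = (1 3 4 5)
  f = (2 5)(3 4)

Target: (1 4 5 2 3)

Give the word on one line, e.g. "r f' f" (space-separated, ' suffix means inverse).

  after f: (2 5)(3 4)
  after r: (1 3 5 2)
  after r: (1 4 5 2 3)

f r r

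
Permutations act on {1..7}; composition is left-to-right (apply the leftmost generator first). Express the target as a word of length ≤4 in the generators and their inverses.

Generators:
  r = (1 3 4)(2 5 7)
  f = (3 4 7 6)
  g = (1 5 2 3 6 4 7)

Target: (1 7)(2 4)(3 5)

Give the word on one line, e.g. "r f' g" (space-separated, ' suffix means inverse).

  after g: (1 5 2 3 6 4 7)
  after r': (1 2)(3 6)(4 5 7)
  after f': (1 2)(3 7)(4 5)
  after r': (1 7)(2 4)(3 5)

g r' f' r'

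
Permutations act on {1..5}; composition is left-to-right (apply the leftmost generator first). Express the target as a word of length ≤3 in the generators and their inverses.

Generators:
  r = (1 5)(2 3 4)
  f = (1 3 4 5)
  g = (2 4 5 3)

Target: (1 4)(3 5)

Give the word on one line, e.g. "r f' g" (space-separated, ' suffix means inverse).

  after f': (1 5 4 3)
  after f': (1 4)(3 5)

f' f'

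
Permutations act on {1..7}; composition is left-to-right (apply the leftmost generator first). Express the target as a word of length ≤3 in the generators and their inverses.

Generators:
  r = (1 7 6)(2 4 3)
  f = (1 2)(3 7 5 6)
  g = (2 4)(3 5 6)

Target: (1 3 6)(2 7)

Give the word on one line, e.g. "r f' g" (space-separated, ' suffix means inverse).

  after f: (1 2)(3 7 5 6)
  after g': (1 4 2)(3 7)
  after r: (1 3 6)(2 7)

f g' r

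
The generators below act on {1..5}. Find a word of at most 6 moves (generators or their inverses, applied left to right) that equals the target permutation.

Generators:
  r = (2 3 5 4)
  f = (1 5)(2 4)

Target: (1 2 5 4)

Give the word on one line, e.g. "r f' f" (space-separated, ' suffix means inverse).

f r r f r

  after f: (1 5)(2 4)
  after r: (1 4 3 5)
  after r: (1 2 3 4 5)
  after f: (1 4)(2 3)
  after r: (1 2 5 4)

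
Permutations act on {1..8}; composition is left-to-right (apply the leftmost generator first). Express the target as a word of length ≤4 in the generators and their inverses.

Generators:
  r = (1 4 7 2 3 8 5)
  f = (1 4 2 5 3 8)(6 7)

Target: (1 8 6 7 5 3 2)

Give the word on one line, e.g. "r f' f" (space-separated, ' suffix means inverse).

f f r f

  after f: (1 4 2 5 3 8)(6 7)
  after f: (1 2 3)(4 5 8)
  after r: (1 3 4)(2 8 7)
  after f: (1 8 6 7 5 3 2)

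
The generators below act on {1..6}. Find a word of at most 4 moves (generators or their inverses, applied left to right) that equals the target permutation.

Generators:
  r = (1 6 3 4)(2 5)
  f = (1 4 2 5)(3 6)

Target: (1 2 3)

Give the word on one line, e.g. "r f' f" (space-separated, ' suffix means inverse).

  after f': (1 5 2 4)(3 6)
  after f': (1 2)(4 5)
  after r: (1 5)(2 6 3 4)
  after f': (1 2 3)

f' f' r f'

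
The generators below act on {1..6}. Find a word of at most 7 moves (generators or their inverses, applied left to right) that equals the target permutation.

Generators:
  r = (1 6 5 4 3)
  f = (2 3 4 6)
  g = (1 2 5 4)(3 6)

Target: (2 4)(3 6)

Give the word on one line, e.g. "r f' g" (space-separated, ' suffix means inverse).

g' r f f r'

  after g': (1 4 5 2)(3 6)
  after r: (1 3 5 2 6)
  after f: (1 4 6)(3 5)
  after f: (1 6)(2 3 5 4)
  after r': (2 4)(3 6)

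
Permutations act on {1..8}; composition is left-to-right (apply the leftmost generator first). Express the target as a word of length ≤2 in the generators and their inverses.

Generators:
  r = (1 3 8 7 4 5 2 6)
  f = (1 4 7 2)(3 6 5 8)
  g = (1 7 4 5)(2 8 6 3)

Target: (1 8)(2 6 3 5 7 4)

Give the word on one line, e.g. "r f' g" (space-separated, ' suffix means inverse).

g' f

  after g': (1 5 4 7)(2 3 6 8)
  after f: (1 8)(2 6 3 5 7 4)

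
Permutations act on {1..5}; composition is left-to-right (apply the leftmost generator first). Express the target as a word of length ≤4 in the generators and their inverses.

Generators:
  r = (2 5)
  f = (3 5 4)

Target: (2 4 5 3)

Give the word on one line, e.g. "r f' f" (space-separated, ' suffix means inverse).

f r' f

  after f: (3 5 4)
  after r': (2 5 4 3)
  after f: (2 4 5 3)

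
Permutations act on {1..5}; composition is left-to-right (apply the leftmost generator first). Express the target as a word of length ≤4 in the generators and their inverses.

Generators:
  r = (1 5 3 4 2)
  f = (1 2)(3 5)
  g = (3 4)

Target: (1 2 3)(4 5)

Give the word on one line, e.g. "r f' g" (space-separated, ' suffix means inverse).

g' r' f r'

  after g': (3 4)
  after r': (1 2 4 5)
  after f: (2 4 3 5)
  after r': (1 2 3)(4 5)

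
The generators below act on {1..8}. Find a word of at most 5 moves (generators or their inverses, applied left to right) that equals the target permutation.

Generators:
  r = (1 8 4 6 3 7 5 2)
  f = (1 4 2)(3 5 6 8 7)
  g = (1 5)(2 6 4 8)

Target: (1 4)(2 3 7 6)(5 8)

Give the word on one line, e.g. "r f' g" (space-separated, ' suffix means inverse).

g' f r'

  after g': (1 5)(2 8 4 6)
  after f: (1 6)(2 7 3 5 4 8)
  after r': (1 4)(2 3 7 6)(5 8)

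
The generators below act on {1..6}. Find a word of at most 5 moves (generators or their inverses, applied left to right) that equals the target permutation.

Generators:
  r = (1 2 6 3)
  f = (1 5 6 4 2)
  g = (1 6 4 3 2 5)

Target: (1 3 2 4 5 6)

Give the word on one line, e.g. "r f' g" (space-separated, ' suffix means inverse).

  after f': (1 2 4 6 5)
  after g': (1 3 4)(2 6)
  after f: (1 3 2 4 5 6)

f' g' f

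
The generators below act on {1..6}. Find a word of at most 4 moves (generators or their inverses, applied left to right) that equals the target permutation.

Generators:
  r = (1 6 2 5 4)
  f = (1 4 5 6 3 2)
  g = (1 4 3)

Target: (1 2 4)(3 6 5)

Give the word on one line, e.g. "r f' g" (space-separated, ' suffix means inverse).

  after r: (1 6 2 5 4)
  after g: (1 6 2 5 3)
  after r: (1 2 4)(3 6 5)

r g r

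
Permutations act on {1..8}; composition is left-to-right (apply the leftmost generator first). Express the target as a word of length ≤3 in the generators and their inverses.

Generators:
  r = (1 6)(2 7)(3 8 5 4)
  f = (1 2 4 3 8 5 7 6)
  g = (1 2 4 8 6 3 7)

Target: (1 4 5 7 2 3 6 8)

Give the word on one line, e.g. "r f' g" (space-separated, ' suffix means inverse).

  after g: (1 2 4 8 6 3 7)
  after f: (1 4 5 7 2 3 6 8)

g f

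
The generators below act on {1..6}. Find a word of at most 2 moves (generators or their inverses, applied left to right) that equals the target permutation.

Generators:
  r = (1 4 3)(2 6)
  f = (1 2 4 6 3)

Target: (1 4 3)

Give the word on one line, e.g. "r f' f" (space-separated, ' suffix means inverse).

r' r'

  after r': (1 3 4)(2 6)
  after r': (1 4 3)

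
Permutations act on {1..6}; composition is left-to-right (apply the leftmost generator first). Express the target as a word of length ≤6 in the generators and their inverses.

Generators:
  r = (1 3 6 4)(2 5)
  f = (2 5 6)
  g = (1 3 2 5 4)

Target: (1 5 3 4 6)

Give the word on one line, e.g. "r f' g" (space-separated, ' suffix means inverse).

  after g: (1 3 2 5 4)
  after r: (1 6 4 3 5)
  after g: (1 6)(2 5 3 4)
  after f': (1 5 3 4 6)

g r g f'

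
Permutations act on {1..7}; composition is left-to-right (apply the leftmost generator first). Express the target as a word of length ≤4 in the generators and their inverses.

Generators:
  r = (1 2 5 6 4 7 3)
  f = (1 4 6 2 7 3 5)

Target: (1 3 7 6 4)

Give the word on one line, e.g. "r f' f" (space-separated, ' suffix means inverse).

r f r

  after r: (1 2 5 6 4 7 3)
  after f: (1 7 5 2)(3 4)
  after r: (1 3 7 6 4)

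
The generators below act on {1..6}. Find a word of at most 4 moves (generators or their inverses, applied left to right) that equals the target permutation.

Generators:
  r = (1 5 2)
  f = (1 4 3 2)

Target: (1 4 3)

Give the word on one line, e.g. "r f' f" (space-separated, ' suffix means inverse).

  after r': (1 2 5)
  after f': (1 3 4)(2 5)
  after r': (1 3 4 2)
  after f': (1 4 3)

r' f' r' f'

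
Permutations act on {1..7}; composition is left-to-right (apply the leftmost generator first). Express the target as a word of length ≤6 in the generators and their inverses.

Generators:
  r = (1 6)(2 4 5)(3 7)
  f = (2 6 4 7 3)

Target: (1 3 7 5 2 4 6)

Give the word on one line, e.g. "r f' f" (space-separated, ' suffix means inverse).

r f r r f'

  after r: (1 6)(2 4 5)(3 7)
  after f: (1 4 5 6)(2 7)
  after r: (1 5)(2 3 7 4)
  after r: (1 2 7 5 6)
  after f': (1 3 7 5 2 4 6)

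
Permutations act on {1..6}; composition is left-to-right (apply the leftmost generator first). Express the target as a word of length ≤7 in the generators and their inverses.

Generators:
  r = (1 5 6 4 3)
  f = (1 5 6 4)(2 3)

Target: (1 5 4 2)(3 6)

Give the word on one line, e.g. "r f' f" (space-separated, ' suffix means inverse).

f r' f' r' r'

  after f: (1 5 6 4)(2 3)
  after r': (2 4 3)
  after f': (1 4 2 6 5)
  after r': (1 6)(2 5 3 4)
  after r': (1 5 4 2)(3 6)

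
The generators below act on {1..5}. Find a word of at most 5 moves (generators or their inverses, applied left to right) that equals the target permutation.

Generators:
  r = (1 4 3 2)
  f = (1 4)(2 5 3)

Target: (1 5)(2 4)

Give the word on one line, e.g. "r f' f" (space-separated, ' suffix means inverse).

  after r': (1 2 3 4)
  after f: (1 5 3)
  after r': (1 5 4)(2 3)
  after r': (1 5)(2 4)

r' f r' r'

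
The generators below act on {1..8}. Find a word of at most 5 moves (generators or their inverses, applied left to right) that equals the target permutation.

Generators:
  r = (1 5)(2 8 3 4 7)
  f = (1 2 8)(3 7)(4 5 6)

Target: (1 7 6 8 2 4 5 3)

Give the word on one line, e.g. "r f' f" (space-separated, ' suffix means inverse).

f' r f'

  after f': (1 8 2)(3 7)(4 6 5)
  after r: (1 3 2 5 7 4 6)
  after f': (1 7 6 8 2 4 5 3)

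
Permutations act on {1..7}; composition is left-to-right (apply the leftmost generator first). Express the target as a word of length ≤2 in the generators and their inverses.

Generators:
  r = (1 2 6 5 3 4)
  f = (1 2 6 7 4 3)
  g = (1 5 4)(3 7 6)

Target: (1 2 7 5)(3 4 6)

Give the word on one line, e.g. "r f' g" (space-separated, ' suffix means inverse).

  after f: (1 2 6 7 4 3)
  after g': (1 2 7 5)(3 4 6)

f g'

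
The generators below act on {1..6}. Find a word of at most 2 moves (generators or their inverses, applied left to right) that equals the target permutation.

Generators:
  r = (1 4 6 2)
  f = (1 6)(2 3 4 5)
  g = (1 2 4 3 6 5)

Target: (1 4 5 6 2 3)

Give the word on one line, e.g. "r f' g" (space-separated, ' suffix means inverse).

f r'

  after f: (1 6)(2 3 4 5)
  after r': (1 4 5 6 2 3)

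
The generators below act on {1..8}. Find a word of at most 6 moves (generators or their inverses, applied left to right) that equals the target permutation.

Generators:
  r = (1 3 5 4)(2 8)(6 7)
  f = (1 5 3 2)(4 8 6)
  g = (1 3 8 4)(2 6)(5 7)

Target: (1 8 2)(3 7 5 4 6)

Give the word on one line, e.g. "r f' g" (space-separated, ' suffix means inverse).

  after r': (1 4 5 3)(2 8)(6 7)
  after f: (1 8)(2 6 7 4 3 5)
  after g: (1 4 8 3 7)(5 6)
  after f: (1 8 2)(3 7 5 4 6)

r' f g f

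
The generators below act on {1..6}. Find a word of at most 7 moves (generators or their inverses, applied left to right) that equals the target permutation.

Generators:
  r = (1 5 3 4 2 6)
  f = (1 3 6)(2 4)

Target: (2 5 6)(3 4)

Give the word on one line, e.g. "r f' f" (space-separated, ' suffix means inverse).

f r r r r

  after f: (1 3 6)(2 4)
  after r: (1 4 6 5 3)
  after r: (1 2 6 3 5 4)
  after r: (1 6 4 5 2)
  after r: (2 5 6)(3 4)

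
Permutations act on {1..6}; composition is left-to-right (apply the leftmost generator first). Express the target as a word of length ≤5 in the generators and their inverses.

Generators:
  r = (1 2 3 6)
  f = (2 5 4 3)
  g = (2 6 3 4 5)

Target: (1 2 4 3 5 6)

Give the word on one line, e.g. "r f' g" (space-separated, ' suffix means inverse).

  after f: (2 5 4 3)
  after f: (2 4)(3 5)
  after r: (1 2 4 3 5 6)

f f r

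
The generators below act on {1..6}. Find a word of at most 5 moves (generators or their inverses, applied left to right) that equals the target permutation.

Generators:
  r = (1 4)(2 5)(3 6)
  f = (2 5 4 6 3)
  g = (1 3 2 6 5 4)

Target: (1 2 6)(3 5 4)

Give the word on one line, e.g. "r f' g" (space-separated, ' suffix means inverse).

f g f' g'

  after f: (2 5 4 6 3)
  after g: (1 3 6 2 4 5)
  after f': (1 6 3 4 2 5)
  after g': (1 2 6)(3 5 4)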